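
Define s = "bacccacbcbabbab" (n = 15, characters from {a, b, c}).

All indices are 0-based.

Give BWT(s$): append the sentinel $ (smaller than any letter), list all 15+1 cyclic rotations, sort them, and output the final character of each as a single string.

bbbcbabc$accbaca

rank  rotation          last
    0  $bacccacbcbabbab  b
    1  ab$bacccacbcbabb  b
    2  abbab$bacccacbcb  b
    3  acbcbabbab$baccc  c
    4  acccacbcbabbab$b  b
    5  b$bacccacbcbabba  a
    6  bab$bacccacbcbab  b
    7  babbab$bacccacbc  c
    8  bacccacbcbabbab$  $
    9  bbab$bacccacbcba  a
   10  bcbabbab$bacccac  c
   11  cacbcbabbab$bacc  c
   12  cbabbab$bacccacb  b
   13  cbcbabbab$baccca  a
   14  ccacbcbabbab$bac  c
   15  cccacbcbabbab$ba  a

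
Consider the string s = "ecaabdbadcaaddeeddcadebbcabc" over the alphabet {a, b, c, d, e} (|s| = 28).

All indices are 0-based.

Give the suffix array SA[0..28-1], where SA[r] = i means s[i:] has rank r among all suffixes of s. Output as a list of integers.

[2, 10, 25, 3, 7, 11, 19, 6, 22, 26, 23, 4, 27, 1, 9, 24, 18, 5, 8, 17, 16, 12, 20, 13, 21, 0, 15, 14]

rank→(start, suffix):
  0 → (2, 'aabdbadcaaddeeddcadebbcabc')
  1 → (10, 'aaddeeddcadebbcabc')
  2 → (25, 'abc')
  3 → (3, 'abdbadcaaddeeddcadebbcabc')
  4 → (7, 'adcaaddeeddcadebbcabc')
  5 → (11, 'addeeddcadebbcabc')
  6 → (19, 'adebbcabc')
  7 → (6, 'badcaaddeeddcadebbcabc')
  8 → (22, 'bbcabc')
  9 → (26, 'bc')
  10 → (23, 'bcabc')
  11 → (4, 'bdbadcaaddeeddcadebbcabc')
  12 → (27, 'c')
  13 → (1, 'caabdbadcaaddeeddcadebbcabc')
  14 → (9, 'caaddeeddcadebbcabc')
  15 → (24, 'cabc')
  16 → (18, 'cadebbcabc')
  17 → (5, 'dbadcaaddeeddcadebbcabc')
  18 → (8, 'dcaaddeeddcadebbcabc')
  19 → (17, 'dcadebbcabc')
  20 → (16, 'ddcadebbcabc')
  21 → (12, 'ddeeddcadebbcabc')
  22 → (20, 'debbcabc')
  23 → (13, 'deeddcadebbcabc')
  24 → (21, 'ebbcabc')
  25 → (0, 'ecaabdbadcaaddeeddcadebbcabc')
  26 → (15, 'eddcadebbcabc')
  27 → (14, 'eeddcadebbcabc')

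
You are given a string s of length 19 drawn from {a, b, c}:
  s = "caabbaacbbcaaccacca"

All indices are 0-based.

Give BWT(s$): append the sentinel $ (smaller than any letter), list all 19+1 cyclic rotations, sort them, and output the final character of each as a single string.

accbcaacabacbc$bcaaa

rank  rotation              last
    0  $caabbaacbbcaaccacca  a
    1  a$caabbaacbbcaaccacc  c
    2  aabbaacbbcaaccacca$c  c
    3  aacbbcaaccacca$caabb  b
    4  aaccacca$caabbaacbbc  c
    5  abbaacbbcaaccacca$ca  a
    6  acbbcaaccacca$caabba  a
    7  acca$caabbaacbbcaacc  c
    8  accacca$caabbaacbbca  a
    9  baacbbcaaccacca$caab  b
   10  bbaacbbcaaccacca$caa  a
   11  bbcaaccacca$caabbaac  c
   12  bcaaccacca$caabbaacb  b
   13  ca$caabbaacbbcaaccac  c
   14  caabbaacbbcaaccacca$  $
   15  caaccacca$caabbaacbb  b
   16  cacca$caabbaacbbcaac  c
   17  cbbcaaccacca$caabbaa  a
   18  cca$caabbaacbbcaacca  a
   19  ccacca$caabbaacbbcaa  a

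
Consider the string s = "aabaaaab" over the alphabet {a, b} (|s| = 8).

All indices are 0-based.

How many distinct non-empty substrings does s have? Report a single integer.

rank→(start, suffix):
  0 → (3, 'aaaab')
  1 → (4, 'aaab')
  2 → (5, 'aab')
  3 → (0, 'aabaaaab')
  4 → (6, 'ab')
  5 → (1, 'abaaaab')
  6 → (7, 'b')
  7 → (2, 'baaaab')

SA = [3, 4, 5, 0, 6, 1, 7, 2]
i: (SA[i-1],SA[i]) lcp shared
  1: (3,4) 3 'aaa'
  2: (4,5) 2 'aa'
  3: (5,0) 3 'aab'
  4: (0,6) 1 'a'
  5: (6,1) 2 'ab'
  6: (1,7) 0 ''
  7: (7,2) 1 'b'

n(n+1)/2 = 8·9/2 = 36
Σ LCP = 0 + 3 + 2 + 3 + 1 + 2 + 0 + 1 = 12
distinct = 36 − 12 = 24

24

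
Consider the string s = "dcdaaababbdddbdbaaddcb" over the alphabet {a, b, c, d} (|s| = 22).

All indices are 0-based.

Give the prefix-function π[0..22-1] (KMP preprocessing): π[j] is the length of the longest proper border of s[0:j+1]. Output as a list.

π[0] = 0
j=1 s[j]='c': π[1]=0 (border '')
j=2 s[j]='d': π[2]=1 (border 'd')
j=3 s[j]='a': k: 1→0; π[3]=0 (border '')
j=4 s[j]='a': π[4]=0 (border '')
j=5 s[j]='a': π[5]=0 (border '')
j=6 s[j]='b': π[6]=0 (border '')
j=7 s[j]='a': π[7]=0 (border '')
j=8 s[j]='b': π[8]=0 (border '')
j=9 s[j]='b': π[9]=0 (border '')
j=10 s[j]='d': π[10]=1 (border 'd')
j=11 s[j]='d': k: 1→0; π[11]=1 (border 'd')
j=12 s[j]='d': k: 1→0; π[12]=1 (border 'd')
j=13 s[j]='b': k: 1→0; π[13]=0 (border '')
j=14 s[j]='d': π[14]=1 (border 'd')
j=15 s[j]='b': k: 1→0; π[15]=0 (border '')
j=16 s[j]='a': π[16]=0 (border '')
j=17 s[j]='a': π[17]=0 (border '')
j=18 s[j]='d': π[18]=1 (border 'd')
j=19 s[j]='d': k: 1→0; π[19]=1 (border 'd')
j=20 s[j]='c': π[20]=2 (border 'dc')
j=21 s[j]='b': k: 2→0; π[21]=0 (border '')

[0, 0, 1, 0, 0, 0, 0, 0, 0, 0, 1, 1, 1, 0, 1, 0, 0, 0, 1, 1, 2, 0]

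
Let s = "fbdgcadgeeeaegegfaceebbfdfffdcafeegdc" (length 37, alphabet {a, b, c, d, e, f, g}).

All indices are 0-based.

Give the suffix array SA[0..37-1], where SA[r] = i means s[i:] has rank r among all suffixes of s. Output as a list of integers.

rank→(start, suffix):
  0 → (17, 'aceebbfdfffdcafeegdc')
  1 → (5, 'adgeeeaegegfaceebbfdfffdcafeegdc')
  2 → (11, 'aegegfaceebbfdfffdcafeegdc')
  3 → (30, 'afeegdc')
  4 → (21, 'bbfdfffdcafeegdc')
  5 → (1, 'bdgcadgeeeaegegfaceebbfdfffdcafeegdc')
  6 → (22, 'bfdfffdcafeegdc')
  7 → (36, 'c')
  8 → (4, 'cadgeeeaegegfaceebbfdfffdcafeegdc')
  9 → (29, 'cafeegdc')
  10 → (18, 'ceebbfdfffdcafeegdc')
  11 → (35, 'dc')
  12 → (28, 'dcafeegdc')
  13 → (24, 'dfffdcafeegdc')
  14 → (2, 'dgcadgeeeaegegfaceebbfdfffdcafeegdc')
  15 → (6, 'dgeeeaegegfaceebbfdfffdcafeegdc')
  16 → (10, 'eaegegfaceebbfdfffdcafeegdc')
  17 → (20, 'ebbfdfffdcafeegdc')
  18 → (9, 'eeaegegfaceebbfdfffdcafeegdc')
  19 → (19, 'eebbfdfffdcafeegdc')
  20 → (8, 'eeeaegegfaceebbfdfffdcafeegdc')
  21 → (32, 'eegdc')
  22 → (33, 'egdc')
  23 → (12, 'egegfaceebbfdfffdcafeegdc')
  24 → (14, 'egfaceebbfdfffdcafeegdc')
  25 → (16, 'faceebbfdfffdcafeegdc')
  26 → (0, 'fbdgcadgeeeaegegfaceebbfdfffdcafeegdc')
  27 → (27, 'fdcafeegdc')
  28 → (23, 'fdfffdcafeegdc')
  29 → (31, 'feegdc')
  30 → (26, 'ffdcafeegdc')
  31 → (25, 'fffdcafeegdc')
  32 → (3, 'gcadgeeeaegegfaceebbfdfffdcafeegdc')
  33 → (34, 'gdc')
  34 → (7, 'geeeaegegfaceebbfdfffdcafeegdc')
  35 → (13, 'gegfaceebbfdfffdcafeegdc')
  36 → (15, 'gfaceebbfdfffdcafeegdc')

[17, 5, 11, 30, 21, 1, 22, 36, 4, 29, 18, 35, 28, 24, 2, 6, 10, 20, 9, 19, 8, 32, 33, 12, 14, 16, 0, 27, 23, 31, 26, 25, 3, 34, 7, 13, 15]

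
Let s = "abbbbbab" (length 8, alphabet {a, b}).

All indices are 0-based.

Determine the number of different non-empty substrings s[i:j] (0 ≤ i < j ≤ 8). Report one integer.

23

rank | idx | suffix
   0 |   6 | ab
   1 |   0 | abbbbbab
   2 |   7 | b
   3 |   5 | bab
   4 |   4 | bbab
   5 |   3 | bbbab
   6 |   2 | bbbbab
   7 |   1 | bbbbbab

SA = [6, 0, 7, 5, 4, 3, 2, 1]
[i] adj suffixes → lcp
  [1] 6/0 → 2 ('ab')
  [2] 0/7 → 0 ('')
  [3] 7/5 → 1 ('b')
  [4] 5/4 → 1 ('b')
  [5] 4/3 → 2 ('bb')
  [6] 3/2 → 3 ('bbb')
  [7] 2/1 → 4 ('bbbb')

n(n+1)/2 = 8·9/2 = 36
Σ LCP = 0 + 2 + 0 + 1 + 1 + 2 + 3 + 4 = 13
distinct = 36 − 13 = 23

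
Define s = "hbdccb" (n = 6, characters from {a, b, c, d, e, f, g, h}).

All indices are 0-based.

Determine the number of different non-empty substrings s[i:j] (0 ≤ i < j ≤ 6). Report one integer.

rank→(start, suffix):
  0 → (5, 'b')
  1 → (1, 'bdccb')
  2 → (4, 'cb')
  3 → (3, 'ccb')
  4 → (2, 'dccb')
  5 → (0, 'hbdccb')

SA = [5, 1, 4, 3, 2, 0]
i: (SA[i-1],SA[i]) lcp shared
  1: (5,1) 1 'b'
  2: (1,4) 0 ''
  3: (4,3) 1 'c'
  4: (3,2) 0 ''
  5: (2,0) 0 ''

n(n+1)/2 = 6·7/2 = 21
Σ LCP = 0 + 1 + 0 + 1 + 0 + 0 = 2
distinct = 21 − 2 = 19

19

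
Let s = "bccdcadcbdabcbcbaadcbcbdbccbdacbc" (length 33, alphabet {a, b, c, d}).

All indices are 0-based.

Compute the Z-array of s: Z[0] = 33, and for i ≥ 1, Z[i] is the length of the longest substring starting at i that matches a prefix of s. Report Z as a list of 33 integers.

Z[0]=33
i=1: i≥r, start 0; Z[1]=0
i=2: i≥r, start 0; Z[2]=0
i=3: i≥r, start 0; Z[3]=0
i=4: i≥r, start 0; Z[4]=0
i=5: i≥r, start 0; Z[5]=0
i=6: i≥r, start 0; Z[6]=0
i=7: i≥r, start 0; Z[7]=0
i=8: i≥r, start 0; Z[8]=1 extend→box=[8,9)
i=9: i≥r, start 0; Z[9]=0
i=10: i≥r, start 0; Z[10]=0
i=11: i≥r, start 0; Z[11]=2 extend→box=[11,13)
i=12: min(r-i=1, Z[1]=0)=0; Z[12]=0
i=13: i≥r, start 0; Z[13]=2 extend→box=[13,15)
i=14: min(r-i=1, Z[1]=0)=0; Z[14]=0
i=15: i≥r, start 0; Z[15]=1 extend→box=[15,16)
i=16: i≥r, start 0; Z[16]=0
i=17: i≥r, start 0; Z[17]=0
i=18: i≥r, start 0; Z[18]=0
i=19: i≥r, start 0; Z[19]=0
i=20: i≥r, start 0; Z[20]=2 extend→box=[20,22)
i=21: min(r-i=1, Z[1]=0)=0; Z[21]=0
i=22: i≥r, start 0; Z[22]=1 extend→box=[22,23)
i=23: i≥r, start 0; Z[23]=0
i=24: i≥r, start 0; Z[24]=3 extend→box=[24,27)
i=25: min(r-i=2, Z[1]=0)=0; Z[25]=0
i=26: min(r-i=1, Z[2]=0)=0; Z[26]=0
i=27: i≥r, start 0; Z[27]=1 extend→box=[27,28)
i=28: i≥r, start 0; Z[28]=0
i=29: i≥r, start 0; Z[29]=0
i=30: i≥r, start 0; Z[30]=0
i=31: i≥r, start 0; Z[31]=2 extend→box=[31,33)
i=32: min(r-i=1, Z[1]=0)=0; Z[32]=0

[33, 0, 0, 0, 0, 0, 0, 0, 1, 0, 0, 2, 0, 2, 0, 1, 0, 0, 0, 0, 2, 0, 1, 0, 3, 0, 0, 1, 0, 0, 0, 2, 0]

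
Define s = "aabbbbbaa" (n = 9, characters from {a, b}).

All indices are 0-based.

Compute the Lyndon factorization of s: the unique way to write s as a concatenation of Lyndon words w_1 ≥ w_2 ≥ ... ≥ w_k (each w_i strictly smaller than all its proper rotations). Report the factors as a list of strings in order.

emit factor 1: 'aabbbbb' (i=0, period=7)
emit factor 2: 'a' (i=7, period=1)
emit factor 3: 'a' (i=8, period=1)

["aabbbbb", "a", "a"]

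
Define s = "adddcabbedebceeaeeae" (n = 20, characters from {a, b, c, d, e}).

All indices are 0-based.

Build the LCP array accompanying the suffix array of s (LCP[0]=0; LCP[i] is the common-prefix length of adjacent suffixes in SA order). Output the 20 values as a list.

[0, 1, 1, 2, 0, 1, 1, 0, 1, 0, 1, 2, 1, 0, 1, 3, 1, 1, 1, 4]

rank | idx | suffix
   0 |   5 | abbedebceeaeeae
   1 |   0 | adddcabbedebceeaeeae
   2 |  18 | ae
   3 |  15 | aeeae
   4 |   6 | bbedebceeaeeae
   5 |  11 | bceeaeeae
   6 |   7 | bedebceeaeeae
   7 |   4 | cabbedebceeaeeae
   8 |  12 | ceeaeeae
   9 |   3 | dcabbedebceeaeeae
  10 |   2 | ddcabbedebceeaeeae
  11 |   1 | dddcabbedebceeaeeae
  12 |   9 | debceeaeeae
  13 |  19 | e
  14 |  17 | eae
  15 |  14 | eaeeae
  16 |  10 | ebceeaeeae
  17 |   8 | edebceeaeeae
  18 |  16 | eeae
  19 |  13 | eeaeeae

SA = [5, 0, 18, 15, 6, 11, 7, 4, 12, 3, 2, 1, 9, 19, 17, 14, 10, 8, 16, 13]
rank  pair      lcp
   1  s[5:],s[0:]  1  'a'
   2  s[0:],s[18:]  1  'a'
   3  s[18:],s[15:]  2  'ae'
   4  s[15:],s[6:]  0  ''
   5  s[6:],s[11:]  1  'b'
   6  s[11:],s[7:]  1  'b'
   7  s[7:],s[4:]  0  ''
   8  s[4:],s[12:]  1  'c'
   9  s[12:],s[3:]  0  ''
  10  s[3:],s[2:]  1  'd'
  11  s[2:],s[1:]  2  'dd'
  12  s[1:],s[9:]  1  'd'
  13  s[9:],s[19:]  0  ''
  14  s[19:],s[17:]  1  'e'
  15  s[17:],s[14:]  3  'eae'
  16  s[14:],s[10:]  1  'e'
  17  s[10:],s[8:]  1  'e'
  18  s[8:],s[16:]  1  'e'
  19  s[16:],s[13:]  4  'eeae'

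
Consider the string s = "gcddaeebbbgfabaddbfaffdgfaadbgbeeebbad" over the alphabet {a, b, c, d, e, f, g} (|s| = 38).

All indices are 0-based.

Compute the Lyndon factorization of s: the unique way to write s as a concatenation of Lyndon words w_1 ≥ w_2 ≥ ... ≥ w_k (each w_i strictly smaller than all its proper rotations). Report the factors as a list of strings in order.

emit factor 1: 'g' (i=0, period=1)
emit factor 2: 'cdd' (i=1, period=3)
emit factor 3: 'aeebbbgf' (i=4, period=8)
emit factor 4: 'abaddbfaffdgf' (i=12, period=13)
emit factor 5: 'aadbgbeeebbad' (i=25, period=13)

["g", "cdd", "aeebbbgf", "abaddbfaffdgf", "aadbgbeeebbad"]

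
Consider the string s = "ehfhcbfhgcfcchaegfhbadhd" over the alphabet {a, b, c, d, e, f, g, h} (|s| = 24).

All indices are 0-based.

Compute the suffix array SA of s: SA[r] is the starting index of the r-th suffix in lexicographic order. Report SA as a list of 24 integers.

[20, 14, 19, 5, 4, 11, 9, 12, 23, 21, 15, 0, 10, 17, 2, 6, 8, 16, 13, 18, 3, 22, 1, 7]

sorted suffixes:
  #0 SA[0]=20  'adhd'
  #1 SA[1]=14  'aegfhbadhd'
  #2 SA[2]=19  'badhd'
  #3 SA[3]=5  'bfhgcfcchaegfhbadhd'
  #4 SA[4]=4  'cbfhgcfcchaegfhbadhd'
  #5 SA[5]=11  'cchaegfhbadhd'
  #6 SA[6]=9  'cfcchaegfhbadhd'
  #7 SA[7]=12  'chaegfhbadhd'
  #8 SA[8]=23  'd'
  #9 SA[9]=21  'dhd'
  #10 SA[10]=15  'egfhbadhd'
  #11 SA[11]=0  'ehfhcbfhgcfcchaegfhbadhd'
  #12 SA[12]=10  'fcchaegfhbadhd'
  #13 SA[13]=17  'fhbadhd'
  #14 SA[14]=2  'fhcbfhgcfcchaegfhbadhd'
  #15 SA[15]=6  'fhgcfcchaegfhbadhd'
  #16 SA[16]=8  'gcfcchaegfhbadhd'
  #17 SA[17]=16  'gfhbadhd'
  #18 SA[18]=13  'haegfhbadhd'
  #19 SA[19]=18  'hbadhd'
  #20 SA[20]=3  'hcbfhgcfcchaegfhbadhd'
  #21 SA[21]=22  'hd'
  #22 SA[22]=1  'hfhcbfhgcfcchaegfhbadhd'
  #23 SA[23]=7  'hgcfcchaegfhbadhd'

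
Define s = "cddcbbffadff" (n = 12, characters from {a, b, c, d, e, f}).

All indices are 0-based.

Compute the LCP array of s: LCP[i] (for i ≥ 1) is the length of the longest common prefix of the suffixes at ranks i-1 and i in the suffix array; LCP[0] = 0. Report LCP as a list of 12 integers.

[0, 0, 1, 0, 1, 0, 1, 1, 0, 1, 1, 2]

rank→(start, suffix):
  0 → (8, 'adff')
  1 → (4, 'bbffadff')
  2 → (5, 'bffadff')
  3 → (3, 'cbbffadff')
  4 → (0, 'cddcbbffadff')
  5 → (2, 'dcbbffadff')
  6 → (1, 'ddcbbffadff')
  7 → (9, 'dff')
  8 → (11, 'f')
  9 → (7, 'fadff')
  10 → (10, 'ff')
  11 → (6, 'ffadff')

SA = [8, 4, 5, 3, 0, 2, 1, 9, 11, 7, 10, 6]
[i] adj suffixes → lcp
  [1] 8/4 → 0 ('')
  [2] 4/5 → 1 ('b')
  [3] 5/3 → 0 ('')
  [4] 3/0 → 1 ('c')
  [5] 0/2 → 0 ('')
  [6] 2/1 → 1 ('d')
  [7] 1/9 → 1 ('d')
  [8] 9/11 → 0 ('')
  [9] 11/7 → 1 ('f')
  [10] 7/10 → 1 ('f')
  [11] 10/6 → 2 ('ff')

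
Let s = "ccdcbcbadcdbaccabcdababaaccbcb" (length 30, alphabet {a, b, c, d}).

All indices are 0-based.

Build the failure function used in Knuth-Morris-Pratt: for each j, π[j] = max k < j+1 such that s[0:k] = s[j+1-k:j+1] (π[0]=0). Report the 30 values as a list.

[0, 1, 0, 1, 0, 1, 0, 0, 0, 1, 0, 0, 0, 1, 2, 0, 0, 1, 0, 0, 0, 0, 0, 0, 0, 1, 2, 0, 1, 0]

π[0] = 0
j=1 s[j]='c': π[1]=1 (border 'c')
j=2 s[j]='d': k: 1→0; π[2]=0 (border '')
j=3 s[j]='c': π[3]=1 (border 'c')
j=4 s[j]='b': k: 1→0; π[4]=0 (border '')
j=5 s[j]='c': π[5]=1 (border 'c')
j=6 s[j]='b': k: 1→0; π[6]=0 (border '')
j=7 s[j]='a': π[7]=0 (border '')
j=8 s[j]='d': π[8]=0 (border '')
j=9 s[j]='c': π[9]=1 (border 'c')
j=10 s[j]='d': k: 1→0; π[10]=0 (border '')
j=11 s[j]='b': π[11]=0 (border '')
j=12 s[j]='a': π[12]=0 (border '')
j=13 s[j]='c': π[13]=1 (border 'c')
j=14 s[j]='c': π[14]=2 (border 'cc')
j=15 s[j]='a': k: 2→1→0; π[15]=0 (border '')
j=16 s[j]='b': π[16]=0 (border '')
j=17 s[j]='c': π[17]=1 (border 'c')
j=18 s[j]='d': k: 1→0; π[18]=0 (border '')
j=19 s[j]='a': π[19]=0 (border '')
j=20 s[j]='b': π[20]=0 (border '')
j=21 s[j]='a': π[21]=0 (border '')
j=22 s[j]='b': π[22]=0 (border '')
j=23 s[j]='a': π[23]=0 (border '')
j=24 s[j]='a': π[24]=0 (border '')
j=25 s[j]='c': π[25]=1 (border 'c')
j=26 s[j]='c': π[26]=2 (border 'cc')
j=27 s[j]='b': k: 2→1→0; π[27]=0 (border '')
j=28 s[j]='c': π[28]=1 (border 'c')
j=29 s[j]='b': k: 1→0; π[29]=0 (border '')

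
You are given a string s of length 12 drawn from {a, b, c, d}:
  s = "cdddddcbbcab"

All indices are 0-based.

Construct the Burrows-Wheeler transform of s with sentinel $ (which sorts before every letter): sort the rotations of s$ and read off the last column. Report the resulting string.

bcacbbd$ddddc

rank  rotation       last
    0  $cdddddcbbcab  b
    1  ab$cdddddcbbc  c
    2  b$cdddddcbbca  a
    3  bbcab$cdddddc  c
    4  bcab$cdddddcb  b
    5  cab$cdddddcbb  b
    6  cbbcab$cddddd  d
    7  cdddddcbbcab$  $
    8  dcbbcab$cdddd  d
    9  ddcbbcab$cddd  d
   10  dddcbbcab$cdd  d
   11  ddddcbbcab$cd  d
   12  dddddcbbcab$c  c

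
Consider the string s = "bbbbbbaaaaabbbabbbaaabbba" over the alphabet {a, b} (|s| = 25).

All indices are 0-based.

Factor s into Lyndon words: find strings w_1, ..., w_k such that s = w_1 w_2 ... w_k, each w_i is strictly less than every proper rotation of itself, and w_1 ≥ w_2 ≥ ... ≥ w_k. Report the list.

["b", "b", "b", "b", "b", "b", "aaaaabbbabbbaaabbb", "a"]

emit factor 1: 'b' (i=0, period=1)
emit factor 2: 'b' (i=1, period=1)
emit factor 3: 'b' (i=2, period=1)
emit factor 4: 'b' (i=3, period=1)
emit factor 5: 'b' (i=4, period=1)
emit factor 6: 'b' (i=5, period=1)
emit factor 7: 'aaaaabbbabbbaaabbb' (i=6, period=18)
emit factor 8: 'a' (i=24, period=1)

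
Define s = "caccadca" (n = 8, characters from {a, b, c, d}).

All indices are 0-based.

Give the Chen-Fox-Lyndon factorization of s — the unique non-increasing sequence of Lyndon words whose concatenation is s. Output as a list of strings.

["c", "accadc", "a"]

emit factor 1: 'c' (i=0, period=1)
emit factor 2: 'accadc' (i=1, period=6)
emit factor 3: 'a' (i=7, period=1)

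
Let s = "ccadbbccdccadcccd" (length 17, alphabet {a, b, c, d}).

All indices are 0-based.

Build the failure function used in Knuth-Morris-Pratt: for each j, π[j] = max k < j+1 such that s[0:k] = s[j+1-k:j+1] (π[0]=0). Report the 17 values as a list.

π[0] = 0
j=1 s[j]='c': π[1]=1 (border 'c')
j=2 s[j]='a': k: 1→0; π[2]=0 (border '')
j=3 s[j]='d': π[3]=0 (border '')
j=4 s[j]='b': π[4]=0 (border '')
j=5 s[j]='b': π[5]=0 (border '')
j=6 s[j]='c': π[6]=1 (border 'c')
j=7 s[j]='c': π[7]=2 (border 'cc')
j=8 s[j]='d': k: 2→1→0; π[8]=0 (border '')
j=9 s[j]='c': π[9]=1 (border 'c')
j=10 s[j]='c': π[10]=2 (border 'cc')
j=11 s[j]='a': π[11]=3 (border 'cca')
j=12 s[j]='d': π[12]=4 (border 'ccad')
j=13 s[j]='c': k: 4→0; π[13]=1 (border 'c')
j=14 s[j]='c': π[14]=2 (border 'cc')
j=15 s[j]='c': k: 2→1; π[15]=2 (border 'cc')
j=16 s[j]='d': k: 2→1→0; π[16]=0 (border '')

[0, 1, 0, 0, 0, 0, 1, 2, 0, 1, 2, 3, 4, 1, 2, 2, 0]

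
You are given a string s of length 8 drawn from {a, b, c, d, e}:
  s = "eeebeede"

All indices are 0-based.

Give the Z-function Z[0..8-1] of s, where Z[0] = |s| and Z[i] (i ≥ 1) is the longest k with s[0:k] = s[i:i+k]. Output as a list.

Z[0]=8
i=1: fresh scan; Z[1]=2 extend→box=[1,3)
i=2: min(r-i=1, Z[1]=2)=1; Z[2]=1
i=3: fresh scan; Z[3]=0
i=4: fresh scan; Z[4]=2 extend→box=[4,6)
i=5: min(r-i=1, Z[1]=2)=1; Z[5]=1
i=6: fresh scan; Z[6]=0
i=7: fresh scan; Z[7]=1 extend→box=[7,8)

[8, 2, 1, 0, 2, 1, 0, 1]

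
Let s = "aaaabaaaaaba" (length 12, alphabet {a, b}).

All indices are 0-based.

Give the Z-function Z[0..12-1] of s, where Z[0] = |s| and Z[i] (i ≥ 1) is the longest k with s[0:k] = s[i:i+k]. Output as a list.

Z[0]=12
i=1: i≥r, start 0; Z[1]=3 grow→box=[1,4)
i=2: min(r-i=2, Z[1]=3)=2; Z[2]=2
i=3: min(r-i=1, Z[2]=2)=1; Z[3]=1
i=4: i≥r, start 0; Z[4]=0
i=5: i≥r, start 0; Z[5]=4 grow→box=[5,9)
i=6: min(r-i=3, Z[1]=3)=3; Z[6]=6 grow→box=[6,12)
i=7: min(r-i=5, Z[1]=3)=3; Z[7]=3
i=8: min(r-i=4, Z[2]=2)=2; Z[8]=2
i=9: min(r-i=3, Z[3]=1)=1; Z[9]=1
i=10: min(r-i=2, Z[4]=0)=0; Z[10]=0
i=11: min(r-i=1, Z[5]=4)=1; Z[11]=1

[12, 3, 2, 1, 0, 4, 6, 3, 2, 1, 0, 1]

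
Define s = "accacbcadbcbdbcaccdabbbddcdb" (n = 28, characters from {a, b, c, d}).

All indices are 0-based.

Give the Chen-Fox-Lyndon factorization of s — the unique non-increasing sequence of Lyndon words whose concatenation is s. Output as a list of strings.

["acc", "acbcadbcbdbcaccd", "abbbddcdb"]

emit factor 1: 'acc' (i=0, period=3)
emit factor 2: 'acbcadbcbdbcaccd' (i=3, period=16)
emit factor 3: 'abbbddcdb' (i=19, period=9)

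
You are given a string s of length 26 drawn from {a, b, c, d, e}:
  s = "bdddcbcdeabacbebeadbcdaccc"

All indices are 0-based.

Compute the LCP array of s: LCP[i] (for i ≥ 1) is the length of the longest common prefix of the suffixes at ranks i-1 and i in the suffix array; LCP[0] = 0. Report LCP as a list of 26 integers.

[0, 1, 2, 1, 0, 1, 3, 1, 1, 2, 0, 1, 2, 1, 2, 1, 2, 0, 1, 1, 1, 2, 1, 0, 2, 1]

rank→(start, suffix):
  0 → (9, 'abacbebeadbcdaccc')
  1 → (11, 'acbebeadbcdaccc')
  2 → (22, 'accc')
  3 → (17, 'adbcdaccc')
  4 → (10, 'bacbebeadbcdaccc')
  5 → (19, 'bcdaccc')
  6 → (5, 'bcdeabacbebeadbcdaccc')
  7 → (0, 'bdddcbcdeabacbebeadbcdaccc')
  8 → (15, 'beadbcdaccc')
  9 → (13, 'bebeadbcdaccc')
  10 → (25, 'c')
  11 → (4, 'cbcdeabacbebeadbcdaccc')
  12 → (12, 'cbebeadbcdaccc')
  13 → (24, 'cc')
  14 → (23, 'ccc')
  15 → (20, 'cdaccc')
  16 → (6, 'cdeabacbebeadbcdaccc')
  17 → (21, 'daccc')
  18 → (18, 'dbcdaccc')
  19 → (3, 'dcbcdeabacbebeadbcdaccc')
  20 → (2, 'ddcbcdeabacbebeadbcdaccc')
  21 → (1, 'dddcbcdeabacbebeadbcdaccc')
  22 → (7, 'deabacbebeadbcdaccc')
  23 → (8, 'eabacbebeadbcdaccc')
  24 → (16, 'eadbcdaccc')
  25 → (14, 'ebeadbcdaccc')

SA = [9, 11, 22, 17, 10, 19, 5, 0, 15, 13, 25, 4, 12, 24, 23, 20, 6, 21, 18, 3, 2, 1, 7, 8, 16, 14]
[i] adj suffixes → lcp
  [1] 9/11 → 1 ('a')
  [2] 11/22 → 2 ('ac')
  [3] 22/17 → 1 ('a')
  [4] 17/10 → 0 ('')
  [5] 10/19 → 1 ('b')
  [6] 19/5 → 3 ('bcd')
  [7] 5/0 → 1 ('b')
  [8] 0/15 → 1 ('b')
  [9] 15/13 → 2 ('be')
  [10] 13/25 → 0 ('')
  [11] 25/4 → 1 ('c')
  [12] 4/12 → 2 ('cb')
  [13] 12/24 → 1 ('c')
  [14] 24/23 → 2 ('cc')
  [15] 23/20 → 1 ('c')
  [16] 20/6 → 2 ('cd')
  [17] 6/21 → 0 ('')
  [18] 21/18 → 1 ('d')
  [19] 18/3 → 1 ('d')
  [20] 3/2 → 1 ('d')
  [21] 2/1 → 2 ('dd')
  [22] 1/7 → 1 ('d')
  [23] 7/8 → 0 ('')
  [24] 8/16 → 2 ('ea')
  [25] 16/14 → 1 ('e')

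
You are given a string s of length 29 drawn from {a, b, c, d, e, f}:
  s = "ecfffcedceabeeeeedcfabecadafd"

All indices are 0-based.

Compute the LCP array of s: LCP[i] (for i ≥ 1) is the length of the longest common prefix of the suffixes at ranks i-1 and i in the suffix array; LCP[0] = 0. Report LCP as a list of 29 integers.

sorted suffixes:
  #0 SA[0]=20  'abecadafd'
  #1 SA[1]=10  'abeeeeedcfabecadafd'
  #2 SA[2]=24  'adafd'
  #3 SA[3]=26  'afd'
  #4 SA[4]=21  'becadafd'
  #5 SA[5]=11  'beeeeedcfabecadafd'
  #6 SA[6]=23  'cadafd'
  #7 SA[7]=8  'ceabeeeeedcfabecadafd'
  #8 SA[8]=5  'cedceabeeeeedcfabecadafd'
  #9 SA[9]=18  'cfabecadafd'
  #10 SA[10]=1  'cfffcedceabeeeeedcfabecadafd'
  #11 SA[11]=28  'd'
  #12 SA[12]=25  'dafd'
  #13 SA[13]=7  'dceabeeeeedcfabecadafd'
  #14 SA[14]=17  'dcfabecadafd'
  #15 SA[15]=9  'eabeeeeedcfabecadafd'
  #16 SA[16]=22  'ecadafd'
  #17 SA[17]=0  'ecfffcedceabeeeeedcfabecadafd'
  #18 SA[18]=6  'edceabeeeeedcfabecadafd'
  #19 SA[19]=16  'edcfabecadafd'
  #20 SA[20]=15  'eedcfabecadafd'
  #21 SA[21]=14  'eeedcfabecadafd'
  #22 SA[22]=13  'eeeedcfabecadafd'
  #23 SA[23]=12  'eeeeedcfabecadafd'
  #24 SA[24]=19  'fabecadafd'
  #25 SA[25]=4  'fcedceabeeeeedcfabecadafd'
  #26 SA[26]=27  'fd'
  #27 SA[27]=3  'ffcedceabeeeeedcfabecadafd'
  #28 SA[28]=2  'fffcedceabeeeeedcfabecadafd'

SA = [20, 10, 24, 26, 21, 11, 23, 8, 5, 18, 1, 28, 25, 7, 17, 9, 22, 0, 6, 16, 15, 14, 13, 12, 19, 4, 27, 3, 2]
i: (SA[i-1],SA[i]) lcp shared
  1: (20,10) 3 'abe'
  2: (10,24) 1 'a'
  3: (24,26) 1 'a'
  4: (26,21) 0 ''
  5: (21,11) 2 'be'
  6: (11,23) 0 ''
  7: (23,8) 1 'c'
  8: (8,5) 2 'ce'
  9: (5,18) 1 'c'
  10: (18,1) 2 'cf'
  11: (1,28) 0 ''
  12: (28,25) 1 'd'
  13: (25,7) 1 'd'
  14: (7,17) 2 'dc'
  15: (17,9) 0 ''
  16: (9,22) 1 'e'
  17: (22,0) 2 'ec'
  18: (0,6) 1 'e'
  19: (6,16) 3 'edc'
  20: (16,15) 1 'e'
  21: (15,14) 2 'ee'
  22: (14,13) 3 'eee'
  23: (13,12) 4 'eeee'
  24: (12,19) 0 ''
  25: (19,4) 1 'f'
  26: (4,27) 1 'f'
  27: (27,3) 1 'f'
  28: (3,2) 2 'ff'

[0, 3, 1, 1, 0, 2, 0, 1, 2, 1, 2, 0, 1, 1, 2, 0, 1, 2, 1, 3, 1, 2, 3, 4, 0, 1, 1, 1, 2]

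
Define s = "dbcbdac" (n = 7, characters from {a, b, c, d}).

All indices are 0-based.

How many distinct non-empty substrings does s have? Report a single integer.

25

rank→(start, suffix):
  0 → (5, 'ac')
  1 → (1, 'bcbdac')
  2 → (3, 'bdac')
  3 → (6, 'c')
  4 → (2, 'cbdac')
  5 → (4, 'dac')
  6 → (0, 'dbcbdac')

SA = [5, 1, 3, 6, 2, 4, 0]
[i] adj suffixes → lcp
  [1] 5/1 → 0 ('')
  [2] 1/3 → 1 ('b')
  [3] 3/6 → 0 ('')
  [4] 6/2 → 1 ('c')
  [5] 2/4 → 0 ('')
  [6] 4/0 → 1 ('d')

n(n+1)/2 = 7·8/2 = 28
Σ LCP = 0 + 0 + 1 + 0 + 1 + 0 + 1 = 3
distinct = 28 − 3 = 25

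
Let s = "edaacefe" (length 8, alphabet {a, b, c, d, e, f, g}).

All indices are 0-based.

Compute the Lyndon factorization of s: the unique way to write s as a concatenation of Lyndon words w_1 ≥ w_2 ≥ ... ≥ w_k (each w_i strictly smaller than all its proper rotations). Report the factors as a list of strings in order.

emit factor 1: 'e' (i=0, period=1)
emit factor 2: 'd' (i=1, period=1)
emit factor 3: 'aacefe' (i=2, period=6)

["e", "d", "aacefe"]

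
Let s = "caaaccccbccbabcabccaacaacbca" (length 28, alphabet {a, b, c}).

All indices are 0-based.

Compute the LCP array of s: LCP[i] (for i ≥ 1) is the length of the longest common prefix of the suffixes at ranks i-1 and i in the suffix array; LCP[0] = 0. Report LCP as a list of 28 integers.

rank | idx | suffix
   0 |  27 | a
   1 |   1 | aaaccccbccbabcabccaacaacbca
   2 |  19 | aacaacbca
   3 |  22 | aacbca
   4 |   2 | aaccccbccbabcabccaacaacbca
   5 |  12 | abcabccaacaacbca
   6 |  15 | abccaacaacbca
   7 |  20 | acaacbca
   8 |  23 | acbca
   9 |   3 | accccbccbabcabccaacaacbca
  10 |  11 | babcabccaacaacbca
  11 |  25 | bca
  12 |  13 | bcabccaacaacbca
  13 |  16 | bccaacaacbca
  14 |   8 | bccbabcabccaacaacbca
  15 |  26 | ca
  16 |   0 | caaaccccbccbabcabccaacaacbca
  17 |  18 | caacaacbca
  18 |  21 | caacbca
  19 |  14 | cabccaacaacbca
  20 |  10 | cbabcabccaacaacbca
  21 |  24 | cbca
  22 |   7 | cbccbabcabccaacaacbca
  23 |  17 | ccaacaacbca
  24 |   9 | ccbabcabccaacaacbca
  25 |   6 | ccbccbabcabccaacaacbca
  26 |   5 | cccbccbabcabccaacaacbca
  27 |   4 | ccccbccbabcabccaacaacbca

SA = [27, 1, 19, 22, 2, 12, 15, 20, 23, 3, 11, 25, 13, 16, 8, 26, 0, 18, 21, 14, 10, 24, 7, 17, 9, 6, 5, 4]
[i] adj suffixes → lcp
  [1] 27/1 → 1 ('a')
  [2] 1/19 → 2 ('aa')
  [3] 19/22 → 3 ('aac')
  [4] 22/2 → 3 ('aac')
  [5] 2/12 → 1 ('a')
  [6] 12/15 → 3 ('abc')
  [7] 15/20 → 1 ('a')
  [8] 20/23 → 2 ('ac')
  [9] 23/3 → 2 ('ac')
  [10] 3/11 → 0 ('')
  [11] 11/25 → 1 ('b')
  [12] 25/13 → 3 ('bca')
  [13] 13/16 → 2 ('bc')
  [14] 16/8 → 3 ('bcc')
  [15] 8/26 → 0 ('')
  [16] 26/0 → 2 ('ca')
  [17] 0/18 → 3 ('caa')
  [18] 18/21 → 4 ('caac')
  [19] 21/14 → 2 ('ca')
  [20] 14/10 → 1 ('c')
  [21] 10/24 → 2 ('cb')
  [22] 24/7 → 3 ('cbc')
  [23] 7/17 → 1 ('c')
  [24] 17/9 → 2 ('cc')
  [25] 9/6 → 3 ('ccb')
  [26] 6/5 → 2 ('cc')
  [27] 5/4 → 3 ('ccc')

[0, 1, 2, 3, 3, 1, 3, 1, 2, 2, 0, 1, 3, 2, 3, 0, 2, 3, 4, 2, 1, 2, 3, 1, 2, 3, 2, 3]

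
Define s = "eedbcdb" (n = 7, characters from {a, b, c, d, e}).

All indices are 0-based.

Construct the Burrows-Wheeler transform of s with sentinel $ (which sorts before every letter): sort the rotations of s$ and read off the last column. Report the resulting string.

rank  rotation  last
    0  $eedbcdb  b
    1  b$eedbcd  d
    2  bcdb$eed  d
    3  cdb$eedb  b
    4  db$eedbc  c
    5  dbcdb$ee  e
    6  edbcdb$e  e
    7  eedbcdb$  $

bddbcee$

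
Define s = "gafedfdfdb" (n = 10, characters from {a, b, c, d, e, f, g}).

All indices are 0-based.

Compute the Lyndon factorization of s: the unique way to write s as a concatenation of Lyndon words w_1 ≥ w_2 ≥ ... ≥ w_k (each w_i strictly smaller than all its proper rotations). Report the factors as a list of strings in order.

emit factor 1: 'g' (i=0, period=1)
emit factor 2: 'afedfdfdb' (i=1, period=9)

["g", "afedfdfdb"]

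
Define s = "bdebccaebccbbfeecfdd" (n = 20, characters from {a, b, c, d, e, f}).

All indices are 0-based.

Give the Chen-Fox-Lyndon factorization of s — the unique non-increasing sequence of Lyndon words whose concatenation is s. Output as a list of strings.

["bde", "bcc", "aebccbbfeecfdd"]

emit factor 1: 'bde' (i=0, period=3)
emit factor 2: 'bcc' (i=3, period=3)
emit factor 3: 'aebccbbfeecfdd' (i=6, period=14)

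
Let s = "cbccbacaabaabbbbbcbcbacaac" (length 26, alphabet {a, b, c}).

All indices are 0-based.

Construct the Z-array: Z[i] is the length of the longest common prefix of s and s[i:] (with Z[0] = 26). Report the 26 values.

[26, 0, 1, 2, 0, 0, 1, 0, 0, 0, 0, 0, 0, 0, 0, 0, 0, 3, 0, 2, 0, 0, 1, 0, 0, 1]

Z[0]=26
i=1: fresh scan; Z[1]=0
i=2: fresh scan; Z[2]=1 grow→box=[2,3)
i=3: fresh scan; Z[3]=2 grow→box=[3,5)
i=4: min(r-i=1, Z[1]=0)=0; Z[4]=0
i=5: fresh scan; Z[5]=0
i=6: fresh scan; Z[6]=1 grow→box=[6,7)
i=7: fresh scan; Z[7]=0
i=8: fresh scan; Z[8]=0
i=9: fresh scan; Z[9]=0
i=10: fresh scan; Z[10]=0
i=11: fresh scan; Z[11]=0
i=12: fresh scan; Z[12]=0
i=13: fresh scan; Z[13]=0
i=14: fresh scan; Z[14]=0
i=15: fresh scan; Z[15]=0
i=16: fresh scan; Z[16]=0
i=17: fresh scan; Z[17]=3 grow→box=[17,20)
i=18: min(r-i=2, Z[1]=0)=0; Z[18]=0
i=19: min(r-i=1, Z[2]=1)=1; Z[19]=2 grow→box=[19,21)
i=20: min(r-i=1, Z[1]=0)=0; Z[20]=0
i=21: fresh scan; Z[21]=0
i=22: fresh scan; Z[22]=1 grow→box=[22,23)
i=23: fresh scan; Z[23]=0
i=24: fresh scan; Z[24]=0
i=25: fresh scan; Z[25]=1 grow→box=[25,26)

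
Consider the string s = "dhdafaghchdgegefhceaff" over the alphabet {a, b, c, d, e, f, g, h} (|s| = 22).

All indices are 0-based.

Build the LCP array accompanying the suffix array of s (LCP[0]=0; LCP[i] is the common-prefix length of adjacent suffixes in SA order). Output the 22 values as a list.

[0, 2, 1, 0, 1, 0, 1, 1, 0, 1, 1, 0, 1, 1, 1, 0, 2, 1, 0, 2, 1, 2]

rank→(start, suffix):
  0 → (3, 'afaghchdgegefhceaff')
  1 → (19, 'aff')
  2 → (5, 'aghchdgegefhceaff')
  3 → (17, 'ceaff')
  4 → (8, 'chdgegefhceaff')
  5 → (2, 'dafaghchdgegefhceaff')
  6 → (10, 'dgegefhceaff')
  7 → (0, 'dhdafaghchdgegefhceaff')
  8 → (18, 'eaff')
  9 → (14, 'efhceaff')
  10 → (12, 'egefhceaff')
  11 → (21, 'f')
  12 → (4, 'faghchdgegefhceaff')
  13 → (20, 'ff')
  14 → (15, 'fhceaff')
  15 → (13, 'gefhceaff')
  16 → (11, 'gegefhceaff')
  17 → (6, 'ghchdgegefhceaff')
  18 → (16, 'hceaff')
  19 → (7, 'hchdgegefhceaff')
  20 → (1, 'hdafaghchdgegefhceaff')
  21 → (9, 'hdgegefhceaff')

SA = [3, 19, 5, 17, 8, 2, 10, 0, 18, 14, 12, 21, 4, 20, 15, 13, 11, 6, 16, 7, 1, 9]
rank  pair      lcp
   1  s[3:],s[19:]  2  'af'
   2  s[19:],s[5:]  1  'a'
   3  s[5:],s[17:]  0  ''
   4  s[17:],s[8:]  1  'c'
   5  s[8:],s[2:]  0  ''
   6  s[2:],s[10:]  1  'd'
   7  s[10:],s[0:]  1  'd'
   8  s[0:],s[18:]  0  ''
   9  s[18:],s[14:]  1  'e'
  10  s[14:],s[12:]  1  'e'
  11  s[12:],s[21:]  0  ''
  12  s[21:],s[4:]  1  'f'
  13  s[4:],s[20:]  1  'f'
  14  s[20:],s[15:]  1  'f'
  15  s[15:],s[13:]  0  ''
  16  s[13:],s[11:]  2  'ge'
  17  s[11:],s[6:]  1  'g'
  18  s[6:],s[16:]  0  ''
  19  s[16:],s[7:]  2  'hc'
  20  s[7:],s[1:]  1  'h'
  21  s[1:],s[9:]  2  'hd'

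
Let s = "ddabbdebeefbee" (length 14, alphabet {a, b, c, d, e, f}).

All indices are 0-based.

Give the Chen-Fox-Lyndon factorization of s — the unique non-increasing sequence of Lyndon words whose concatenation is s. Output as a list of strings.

["d", "d", "abbdebeefbee"]

emit factor 1: 'd' (i=0, period=1)
emit factor 2: 'd' (i=1, period=1)
emit factor 3: 'abbdebeefbee' (i=2, period=12)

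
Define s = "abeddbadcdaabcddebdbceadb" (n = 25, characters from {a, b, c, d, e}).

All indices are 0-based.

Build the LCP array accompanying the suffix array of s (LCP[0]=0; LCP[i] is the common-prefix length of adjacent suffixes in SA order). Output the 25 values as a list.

sorted suffixes:
  #0 SA[0]=10  'aabcddebdbceadb'
  #1 SA[1]=11  'abcddebdbceadb'
  #2 SA[2]=0  'abeddbadcdaabcddebdbceadb'
  #3 SA[3]=22  'adb'
  #4 SA[4]=6  'adcdaabcddebdbceadb'
  #5 SA[5]=24  'b'
  #6 SA[6]=5  'badcdaabcddebdbceadb'
  #7 SA[7]=12  'bcddebdbceadb'
  #8 SA[8]=19  'bceadb'
  #9 SA[9]=17  'bdbceadb'
  #10 SA[10]=1  'beddbadcdaabcddebdbceadb'
  #11 SA[11]=8  'cdaabcddebdbceadb'
  #12 SA[12]=13  'cddebdbceadb'
  #13 SA[13]=20  'ceadb'
  #14 SA[14]=9  'daabcddebdbceadb'
  #15 SA[15]=23  'db'
  #16 SA[16]=4  'dbadcdaabcddebdbceadb'
  #17 SA[17]=18  'dbceadb'
  #18 SA[18]=7  'dcdaabcddebdbceadb'
  #19 SA[19]=3  'ddbadcdaabcddebdbceadb'
  #20 SA[20]=14  'ddebdbceadb'
  #21 SA[21]=15  'debdbceadb'
  #22 SA[22]=21  'eadb'
  #23 SA[23]=16  'ebdbceadb'
  #24 SA[24]=2  'eddbadcdaabcddebdbceadb'

SA = [10, 11, 0, 22, 6, 24, 5, 12, 19, 17, 1, 8, 13, 20, 9, 23, 4, 18, 7, 3, 14, 15, 21, 16, 2]
i: (SA[i-1],SA[i]) lcp shared
  1: (10,11) 1 'a'
  2: (11,0) 2 'ab'
  3: (0,22) 1 'a'
  4: (22,6) 2 'ad'
  5: (6,24) 0 ''
  6: (24,5) 1 'b'
  7: (5,12) 1 'b'
  8: (12,19) 2 'bc'
  9: (19,17) 1 'b'
  10: (17,1) 1 'b'
  11: (1,8) 0 ''
  12: (8,13) 2 'cd'
  13: (13,20) 1 'c'
  14: (20,9) 0 ''
  15: (9,23) 1 'd'
  16: (23,4) 2 'db'
  17: (4,18) 2 'db'
  18: (18,7) 1 'd'
  19: (7,3) 1 'd'
  20: (3,14) 2 'dd'
  21: (14,15) 1 'd'
  22: (15,21) 0 ''
  23: (21,16) 1 'e'
  24: (16,2) 1 'e'

[0, 1, 2, 1, 2, 0, 1, 1, 2, 1, 1, 0, 2, 1, 0, 1, 2, 2, 1, 1, 2, 1, 0, 1, 1]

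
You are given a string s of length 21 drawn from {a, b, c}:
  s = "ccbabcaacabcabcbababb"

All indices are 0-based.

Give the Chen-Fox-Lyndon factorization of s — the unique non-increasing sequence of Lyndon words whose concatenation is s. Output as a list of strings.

["c", "c", "b", "abc", "aacabcabcbababb"]

emit factor 1: 'c' (i=0, period=1)
emit factor 2: 'c' (i=1, period=1)
emit factor 3: 'b' (i=2, period=1)
emit factor 4: 'abc' (i=3, period=3)
emit factor 5: 'aacabcabcbababb' (i=6, period=15)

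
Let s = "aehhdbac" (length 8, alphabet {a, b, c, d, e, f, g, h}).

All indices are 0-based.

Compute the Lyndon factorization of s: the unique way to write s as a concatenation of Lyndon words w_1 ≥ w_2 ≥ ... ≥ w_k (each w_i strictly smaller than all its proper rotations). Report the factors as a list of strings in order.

["aehhdb", "ac"]

emit factor 1: 'aehhdb' (i=0, period=6)
emit factor 2: 'ac' (i=6, period=2)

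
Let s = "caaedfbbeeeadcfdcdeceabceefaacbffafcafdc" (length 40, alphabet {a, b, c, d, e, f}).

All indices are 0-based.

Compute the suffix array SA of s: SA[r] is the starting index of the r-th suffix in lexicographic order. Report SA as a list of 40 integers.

[27, 1, 21, 28, 11, 2, 33, 36, 6, 22, 7, 30, 39, 0, 35, 29, 16, 19, 23, 13, 38, 15, 12, 17, 4, 20, 10, 18, 3, 9, 8, 24, 25, 26, 32, 5, 34, 37, 14, 31]

rank | idx | suffix
   0 |  27 | aacbffafcafdc
   1 |   1 | aaedfbbeeeadcfdcdeceabceefaacbffafcafdc
   2 |  21 | abceefaacbffafcafdc
   3 |  28 | acbffafcafdc
   4 |  11 | adcfdcdeceabceefaacbffafcafdc
   5 |   2 | aedfbbeeeadcfdcdeceabceefaacbffafcafdc
   6 |  33 | afcafdc
   7 |  36 | afdc
   8 |   6 | bbeeeadcfdcdeceabceefaacbffafcafdc
   9 |  22 | bceefaacbffafcafdc
  10 |   7 | beeeadcfdcdeceabceefaacbffafcafdc
  11 |  30 | bffafcafdc
  12 |  39 | c
  13 |   0 | caaedfbbeeeadcfdcdeceabceefaacbffafcafdc
  14 |  35 | cafdc
  15 |  29 | cbffafcafdc
  16 |  16 | cdeceabceefaacbffafcafdc
  17 |  19 | ceabceefaacbffafcafdc
  18 |  23 | ceefaacbffafcafdc
  19 |  13 | cfdcdeceabceefaacbffafcafdc
  20 |  38 | dc
  21 |  15 | dcdeceabceefaacbffafcafdc
  22 |  12 | dcfdcdeceabceefaacbffafcafdc
  23 |  17 | deceabceefaacbffafcafdc
  24 |   4 | dfbbeeeadcfdcdeceabceefaacbffafcafdc
  25 |  20 | eabceefaacbffafcafdc
  26 |  10 | eadcfdcdeceabceefaacbffafcafdc
  27 |  18 | eceabceefaacbffafcafdc
  28 |   3 | edfbbeeeadcfdcdeceabceefaacbffafcafdc
  29 |   9 | eeadcfdcdeceabceefaacbffafcafdc
  30 |   8 | eeeadcfdcdeceabceefaacbffafcafdc
  31 |  24 | eefaacbffafcafdc
  32 |  25 | efaacbffafcafdc
  33 |  26 | faacbffafcafdc
  34 |  32 | fafcafdc
  35 |   5 | fbbeeeadcfdcdeceabceefaacbffafcafdc
  36 |  34 | fcafdc
  37 |  37 | fdc
  38 |  14 | fdcdeceabceefaacbffafcafdc
  39 |  31 | ffafcafdc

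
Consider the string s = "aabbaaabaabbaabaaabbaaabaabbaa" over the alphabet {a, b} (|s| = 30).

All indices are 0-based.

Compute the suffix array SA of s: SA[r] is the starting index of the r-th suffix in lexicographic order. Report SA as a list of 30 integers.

[29, 28, 20, 4, 15, 12, 21, 5, 24, 16, 0, 8, 13, 22, 6, 25, 17, 1, 9, 27, 19, 3, 14, 11, 23, 7, 26, 18, 2, 10]

rank | idx | suffix
   0 |  29 | a
   1 |  28 | aa
   2 |  20 | aaabaabbaa
   3 |   4 | aaabaabbaabaaabbaaabaabbaa
   4 |  15 | aaabbaaabaabbaa
   5 |  12 | aabaaabbaaabaabbaa
   6 |  21 | aabaabbaa
   7 |   5 | aabaabbaabaaabbaaabaabbaa
   8 |  24 | aabbaa
   9 |  16 | aabbaaabaabbaa
  10 |   0 | aabbaaabaabbaabaaabbaaabaabbaa
  11 |   8 | aabbaabaaabbaaabaabbaa
  12 |  13 | abaaabbaaabaabbaa
  13 |  22 | abaabbaa
  14 |   6 | abaabbaabaaabbaaabaabbaa
  15 |  25 | abbaa
  16 |  17 | abbaaabaabbaa
  17 |   1 | abbaaabaabbaabaaabbaaabaabbaa
  18 |   9 | abbaabaaabbaaabaabbaa
  19 |  27 | baa
  20 |  19 | baaabaabbaa
  21 |   3 | baaabaabbaabaaabbaaabaabbaa
  22 |  14 | baaabbaaabaabbaa
  23 |  11 | baabaaabbaaabaabbaa
  24 |  23 | baabbaa
  25 |   7 | baabbaabaaabbaaabaabbaa
  26 |  26 | bbaa
  27 |  18 | bbaaabaabbaa
  28 |   2 | bbaaabaabbaabaaabbaaabaabbaa
  29 |  10 | bbaabaaabbaaabaabbaa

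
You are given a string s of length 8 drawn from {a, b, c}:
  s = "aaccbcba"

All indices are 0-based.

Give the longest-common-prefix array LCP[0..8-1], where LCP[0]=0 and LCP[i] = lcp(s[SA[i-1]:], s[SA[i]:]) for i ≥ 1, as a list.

sorted suffixes:
  #0 SA[0]=7  'a'
  #1 SA[1]=0  'aaccbcba'
  #2 SA[2]=1  'accbcba'
  #3 SA[3]=6  'ba'
  #4 SA[4]=4  'bcba'
  #5 SA[5]=5  'cba'
  #6 SA[6]=3  'cbcba'
  #7 SA[7]=2  'ccbcba'

SA = [7, 0, 1, 6, 4, 5, 3, 2]
rank  pair      lcp
   1  s[7:],s[0:]  1  'a'
   2  s[0:],s[1:]  1  'a'
   3  s[1:],s[6:]  0  ''
   4  s[6:],s[4:]  1  'b'
   5  s[4:],s[5:]  0  ''
   6  s[5:],s[3:]  2  'cb'
   7  s[3:],s[2:]  1  'c'

[0, 1, 1, 0, 1, 0, 2, 1]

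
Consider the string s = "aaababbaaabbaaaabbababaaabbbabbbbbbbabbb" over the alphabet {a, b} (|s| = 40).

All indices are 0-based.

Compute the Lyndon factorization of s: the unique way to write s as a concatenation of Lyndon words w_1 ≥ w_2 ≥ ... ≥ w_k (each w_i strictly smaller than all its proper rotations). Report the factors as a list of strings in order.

["aaababbaaabb", "aaaabbababaaabbbabbbbbbbabbb"]

emit factor 1: 'aaababbaaabb' (i=0, period=12)
emit factor 2: 'aaaabbababaaabbbabbbbbbbabbb' (i=12, period=28)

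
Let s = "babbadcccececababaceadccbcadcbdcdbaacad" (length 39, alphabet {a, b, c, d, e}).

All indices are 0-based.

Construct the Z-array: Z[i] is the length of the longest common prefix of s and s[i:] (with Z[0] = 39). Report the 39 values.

[39, 0, 1, 2, 0, 0, 0, 0, 0, 0, 0, 0, 0, 0, 3, 0, 2, 0, 0, 0, 0, 0, 0, 0, 1, 0, 0, 0, 0, 1, 0, 0, 0, 2, 0, 0, 0, 0, 0]

Z[0]=39
i=1: fresh scan; Z[1]=0
i=2: fresh scan; Z[2]=1 scan→box=[2,3)
i=3: fresh scan; Z[3]=2 scan→box=[3,5)
i=4: min(r-i=1, Z[1]=0)=0; Z[4]=0
i=5: fresh scan; Z[5]=0
i=6: fresh scan; Z[6]=0
i=7: fresh scan; Z[7]=0
i=8: fresh scan; Z[8]=0
i=9: fresh scan; Z[9]=0
i=10: fresh scan; Z[10]=0
i=11: fresh scan; Z[11]=0
i=12: fresh scan; Z[12]=0
i=13: fresh scan; Z[13]=0
i=14: fresh scan; Z[14]=3 scan→box=[14,17)
i=15: min(r-i=2, Z[1]=0)=0; Z[15]=0
i=16: min(r-i=1, Z[2]=1)=1; Z[16]=2 scan→box=[16,18)
i=17: min(r-i=1, Z[1]=0)=0; Z[17]=0
i=18: fresh scan; Z[18]=0
i=19: fresh scan; Z[19]=0
i=20: fresh scan; Z[20]=0
i=21: fresh scan; Z[21]=0
i=22: fresh scan; Z[22]=0
i=23: fresh scan; Z[23]=0
i=24: fresh scan; Z[24]=1 scan→box=[24,25)
i=25: fresh scan; Z[25]=0
i=26: fresh scan; Z[26]=0
i=27: fresh scan; Z[27]=0
i=28: fresh scan; Z[28]=0
i=29: fresh scan; Z[29]=1 scan→box=[29,30)
i=30: fresh scan; Z[30]=0
i=31: fresh scan; Z[31]=0
i=32: fresh scan; Z[32]=0
i=33: fresh scan; Z[33]=2 scan→box=[33,35)
i=34: min(r-i=1, Z[1]=0)=0; Z[34]=0
i=35: fresh scan; Z[35]=0
i=36: fresh scan; Z[36]=0
i=37: fresh scan; Z[37]=0
i=38: fresh scan; Z[38]=0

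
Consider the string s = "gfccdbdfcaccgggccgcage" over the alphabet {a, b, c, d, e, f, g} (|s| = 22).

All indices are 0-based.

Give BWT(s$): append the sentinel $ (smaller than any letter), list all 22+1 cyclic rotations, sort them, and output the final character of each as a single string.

eccdfgfgaccccbgdgcga$gc

rank  rotation                 last
    0  $gfccdbdfcaccgggccgcage  e
    1  accgggccgcage$gfccdbdfc  c
    2  age$gfccdbdfcaccgggccgc  c
    3  bdfcaccgggccgcage$gfccd  d
    4  caccgggccgcage$gfccdbdf  f
    5  cage$gfccdbdfcaccgggccg  g
    6  ccdbdfcaccgggccgcage$gf  f
    7  ccgcage$gfccdbdfcaccggg  g
    8  ccgggccgcage$gfccdbdfca  a
    9  cdbdfcaccgggccgcage$gfc  c
   10  cgcage$gfccdbdfcaccgggc  c
   11  cgggccgcage$gfccdbdfcac  c
   12  dbdfcaccgggccgcage$gfcc  c
   13  dfcaccgggccgcage$gfccdb  b
   14  e$gfccdbdfcaccgggccgcag  g
   15  fcaccgggccgcage$gfccdbd  d
   16  fccdbdfcaccgggccgcage$g  g
   17  gcage$gfccdbdfcaccgggcc  c
   18  gccgcage$gfccdbdfcaccgg  g
   19  ge$gfccdbdfcaccgggccgca  a
   20  gfccdbdfcaccgggccgcage$  $
   21  ggccgcage$gfccdbdfcaccg  g
   22  gggccgcage$gfccdbdfcacc  c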